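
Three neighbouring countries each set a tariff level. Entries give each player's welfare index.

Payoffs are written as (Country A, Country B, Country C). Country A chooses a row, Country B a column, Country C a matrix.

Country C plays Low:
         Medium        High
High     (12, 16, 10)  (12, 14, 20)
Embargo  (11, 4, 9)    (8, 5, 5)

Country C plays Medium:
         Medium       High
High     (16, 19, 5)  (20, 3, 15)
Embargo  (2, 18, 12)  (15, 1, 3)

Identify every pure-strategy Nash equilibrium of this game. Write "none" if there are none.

Pure NE: (High, Medium, Low)

Country A against (Medium, Low): payoffs 12, 11 → best response High.
Country A against (Medium, Medium): payoffs 16, 2 → best response High.
Country A against (High, Low): payoffs 12, 8 → best response High.
Country A against (High, Medium): payoffs 20, 15 → best response High.
Country B against (High, Low): payoffs 16, 14 → best response Medium.
Country B against (High, Medium): payoffs 19, 3 → best response Medium.
Country B against (Embargo, Low): payoffs 4, 5 → best response High.
Country B against (Embargo, Medium): payoffs 18, 1 → best response Medium.
Country C against (High, Medium): payoffs 10, 5 → best response Low.
Country C against (High, High): payoffs 20, 15 → best response Low.
Country C against (Embargo, Medium): payoffs 9, 12 → best response Medium.
Country C against (Embargo, High): payoffs 5, 3 → best response Low.
Mutual best responses: (High, Medium, Low).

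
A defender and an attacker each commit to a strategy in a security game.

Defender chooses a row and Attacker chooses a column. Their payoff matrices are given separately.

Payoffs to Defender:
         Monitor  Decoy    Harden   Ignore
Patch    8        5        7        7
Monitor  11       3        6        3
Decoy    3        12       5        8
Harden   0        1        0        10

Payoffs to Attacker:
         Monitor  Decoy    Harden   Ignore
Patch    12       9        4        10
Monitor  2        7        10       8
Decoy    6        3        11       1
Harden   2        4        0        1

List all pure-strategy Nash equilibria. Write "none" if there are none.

This game has no pure Nash equilibrium.

For each strategy profile, look for a profitable unilateral deviation.
(Patch, Monitor): Defender can switch to Monitor (8 → 11). Not NE.
(Patch, Decoy): Defender can switch to Decoy (5 → 12). Not NE.
(Patch, Harden): Attacker can switch to Monitor (4 → 12). Not NE.
(Patch, Ignore): Defender can switch to Decoy (7 → 8). Not NE.
(Monitor, Monitor): Attacker can switch to Decoy (2 → 7). Not NE.
(Monitor, Decoy): Defender can switch to Patch (3 → 5). Not NE.
(Monitor, Harden): Defender can switch to Patch (6 → 7). Not NE.
(Monitor, Ignore): Defender can switch to Patch (3 → 7). Not NE.
(The remaining 8 profiles each have a profitable deviation by the same check.)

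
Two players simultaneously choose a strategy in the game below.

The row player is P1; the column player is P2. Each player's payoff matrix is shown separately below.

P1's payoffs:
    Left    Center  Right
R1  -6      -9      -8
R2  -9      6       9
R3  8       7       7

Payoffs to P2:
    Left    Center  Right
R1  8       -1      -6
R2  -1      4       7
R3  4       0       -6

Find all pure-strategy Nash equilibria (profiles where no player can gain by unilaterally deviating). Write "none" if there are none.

(R1, Left): P1 can switch to R3 (-6 → 8). Not NE.
(R1, Center): P1 can switch to R2 (-9 → 6). Not NE.
(R1, Right): P1 can switch to R2 (-8 → 9). Not NE.
(R2, Left): P1 can switch to R1 (-9 → -6). Not NE.
(R2, Center): P1 can switch to R3 (6 → 7). Not NE.
(R2, Right): P1 gets 9, best alternative 7; P2 gets 7, best alternative 4. No profitable deviation — NE.
(R3, Left): P1 gets 8, best alternative -6; P2 gets 4, best alternative 0. No profitable deviation — NE.
(R3, Center): P2 can switch to Left (0 → 4). Not NE.
(R3, Right): P1 can switch to R2 (7 → 9). Not NE.

Pure-strategy Nash equilibria: (R2, Right), (R3, Left)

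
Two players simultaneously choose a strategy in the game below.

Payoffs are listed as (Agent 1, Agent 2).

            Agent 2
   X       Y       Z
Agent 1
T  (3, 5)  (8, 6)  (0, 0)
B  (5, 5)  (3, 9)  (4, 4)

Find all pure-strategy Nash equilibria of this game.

Pure NE: (T, Y)

Mark each player's best response to every combination of opponents' strategies; a profile where every player is best-responding is a pure Nash equilibrium.
Agent 1 against X: payoffs 3, 5 → best response B.
Agent 1 against Y: payoffs 8, 3 → best response T.
Agent 1 against Z: payoffs 0, 4 → best response B.
Agent 2 against T: payoffs 5, 6, 0 → best response Y.
Agent 2 against B: payoffs 5, 9, 4 → best response Y.
Mutual best responses: (T, Y).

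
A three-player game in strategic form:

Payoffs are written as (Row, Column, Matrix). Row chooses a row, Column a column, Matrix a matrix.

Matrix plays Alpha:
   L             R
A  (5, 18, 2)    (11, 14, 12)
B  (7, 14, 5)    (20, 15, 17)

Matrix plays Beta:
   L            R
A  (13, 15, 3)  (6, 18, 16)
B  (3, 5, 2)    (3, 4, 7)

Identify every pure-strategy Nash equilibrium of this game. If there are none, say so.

For each strategy profile, look for a profitable unilateral deviation.
(A, L, Alpha): Row can switch to B (5 → 7). Not NE.
(A, L, Beta): Column can switch to R (15 → 18). Not NE.
(A, R, Alpha): Row can switch to B (11 → 20). Not NE.
(A, R, Beta): Row gets 6, best alternative 3; Column gets 18, best alternative 15; Matrix gets 16, best alternative 12. No profitable deviation — NE.
(B, L, Alpha): Column can switch to R (14 → 15). Not NE.
(B, L, Beta): Row can switch to A (3 → 13). Not NE.
(B, R, Alpha): Row gets 20, best alternative 11; Column gets 15, best alternative 14; Matrix gets 17, best alternative 7. No profitable deviation — NE.
(B, R, Beta): Row can switch to A (3 → 6). Not NE.

Pure-strategy Nash equilibria: (A, R, Beta), (B, R, Alpha)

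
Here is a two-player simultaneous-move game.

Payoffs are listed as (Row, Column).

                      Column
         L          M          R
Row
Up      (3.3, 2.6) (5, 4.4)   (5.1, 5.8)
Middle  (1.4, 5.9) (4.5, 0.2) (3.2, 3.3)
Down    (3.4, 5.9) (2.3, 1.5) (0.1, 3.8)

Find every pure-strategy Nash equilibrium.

Row against L: payoffs 3.3, 1.4, 3.4 → best response Down.
Row against M: payoffs 5, 4.5, 2.3 → best response Up.
Row against R: payoffs 5.1, 3.2, 0.1 → best response Up.
Column against Up: payoffs 2.6, 4.4, 5.8 → best response R.
Column against Middle: payoffs 5.9, 0.2, 3.3 → best response L.
Column against Down: payoffs 5.9, 1.5, 3.8 → best response L.
Mutual best responses: (Up, R); (Down, L).

(Up, R), (Down, L)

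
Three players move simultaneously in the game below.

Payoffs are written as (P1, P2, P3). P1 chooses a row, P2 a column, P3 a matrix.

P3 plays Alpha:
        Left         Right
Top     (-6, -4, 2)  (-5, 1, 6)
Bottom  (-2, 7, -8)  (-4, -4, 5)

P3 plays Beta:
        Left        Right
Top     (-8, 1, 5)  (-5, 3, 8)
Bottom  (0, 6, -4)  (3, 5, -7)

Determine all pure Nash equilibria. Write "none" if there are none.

Pure NE: (Bottom, Left, Beta)

Mark each player's best response to every combination of opponents' strategies; a profile where every player is best-responding is a pure Nash equilibrium.
P1 against (Left, Alpha): payoffs -6, -2 → best response Bottom.
P1 against (Left, Beta): payoffs -8, 0 → best response Bottom.
P1 against (Right, Alpha): payoffs -5, -4 → best response Bottom.
P1 against (Right, Beta): payoffs -5, 3 → best response Bottom.
P2 against (Top, Alpha): payoffs -4, 1 → best response Right.
P2 against (Top, Beta): payoffs 1, 3 → best response Right.
P2 against (Bottom, Alpha): payoffs 7, -4 → best response Left.
P2 against (Bottom, Beta): payoffs 6, 5 → best response Left.
P3 against (Top, Left): payoffs 2, 5 → best response Beta.
P3 against (Top, Right): payoffs 6, 8 → best response Beta.
P3 against (Bottom, Left): payoffs -8, -4 → best response Beta.
P3 against (Bottom, Right): payoffs 5, -7 → best response Alpha.
Mutual best responses: (Bottom, Left, Beta).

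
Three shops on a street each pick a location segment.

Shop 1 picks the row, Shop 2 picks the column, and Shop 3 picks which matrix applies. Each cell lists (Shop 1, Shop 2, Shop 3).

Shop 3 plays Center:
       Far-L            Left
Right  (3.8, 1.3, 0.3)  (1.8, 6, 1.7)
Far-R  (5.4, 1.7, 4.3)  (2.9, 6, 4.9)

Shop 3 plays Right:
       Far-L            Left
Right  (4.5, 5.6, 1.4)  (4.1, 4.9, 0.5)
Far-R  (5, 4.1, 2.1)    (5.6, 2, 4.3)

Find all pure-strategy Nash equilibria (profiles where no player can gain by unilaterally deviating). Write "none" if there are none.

Shop 1 against (Far-L, Center): payoffs 3.8, 5.4 → best response Far-R.
Shop 1 against (Far-L, Right): payoffs 4.5, 5 → best response Far-R.
Shop 1 against (Left, Center): payoffs 1.8, 2.9 → best response Far-R.
Shop 1 against (Left, Right): payoffs 4.1, 5.6 → best response Far-R.
Shop 2 against (Right, Center): payoffs 1.3, 6 → best response Left.
Shop 2 against (Right, Right): payoffs 5.6, 4.9 → best response Far-L.
Shop 2 against (Far-R, Center): payoffs 1.7, 6 → best response Left.
Shop 2 against (Far-R, Right): payoffs 4.1, 2 → best response Far-L.
Shop 3 against (Right, Far-L): payoffs 0.3, 1.4 → best response Right.
Shop 3 against (Right, Left): payoffs 1.7, 0.5 → best response Center.
Shop 3 against (Far-R, Far-L): payoffs 4.3, 2.1 → best response Center.
Shop 3 against (Far-R, Left): payoffs 4.9, 4.3 → best response Center.
Mutual best responses: (Far-R, Left, Center).

The unique pure-strategy Nash equilibrium is (Far-R, Left, Center).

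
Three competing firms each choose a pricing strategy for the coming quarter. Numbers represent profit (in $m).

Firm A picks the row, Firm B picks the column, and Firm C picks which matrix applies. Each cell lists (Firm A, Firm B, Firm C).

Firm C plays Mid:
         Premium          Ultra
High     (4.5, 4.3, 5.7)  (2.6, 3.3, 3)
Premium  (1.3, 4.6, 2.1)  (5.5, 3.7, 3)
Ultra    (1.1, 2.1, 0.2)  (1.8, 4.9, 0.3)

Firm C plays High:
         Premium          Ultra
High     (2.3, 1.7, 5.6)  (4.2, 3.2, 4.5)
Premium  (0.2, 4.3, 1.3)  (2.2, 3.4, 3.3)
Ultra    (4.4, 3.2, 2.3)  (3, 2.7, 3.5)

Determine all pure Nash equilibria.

The pure Nash equilibria are (High, Premium, Mid) and (High, Ultra, High) and (Ultra, Premium, High).

For each player, find the best response to each opponent profile; mutual best responses are the pure NE.
Firm A against (Premium, Mid): payoffs 4.5, 1.3, 1.1 → best response High.
Firm A against (Premium, High): payoffs 2.3, 0.2, 4.4 → best response Ultra.
Firm A against (Ultra, Mid): payoffs 2.6, 5.5, 1.8 → best response Premium.
Firm A against (Ultra, High): payoffs 4.2, 2.2, 3 → best response High.
Firm B against (High, Mid): payoffs 4.3, 3.3 → best response Premium.
Firm B against (High, High): payoffs 1.7, 3.2 → best response Ultra.
Firm B against (Premium, Mid): payoffs 4.6, 3.7 → best response Premium.
Firm B against (Premium, High): payoffs 4.3, 3.4 → best response Premium.
Firm B against (Ultra, Mid): payoffs 2.1, 4.9 → best response Ultra.
Firm B against (Ultra, High): payoffs 3.2, 2.7 → best response Premium.
Firm C against (High, Premium): payoffs 5.7, 5.6 → best response Mid.
Firm C against (High, Ultra): payoffs 3, 4.5 → best response High.
Firm C against (Premium, Premium): payoffs 2.1, 1.3 → best response Mid.
Firm C against (Premium, Ultra): payoffs 3, 3.3 → best response High.
Firm C against (Ultra, Premium): payoffs 0.2, 2.3 → best response High.
Firm C against (Ultra, Ultra): payoffs 0.3, 3.5 → best response High.
Mutual best responses: (High, Premium, Mid); (High, Ultra, High); (Ultra, Premium, High).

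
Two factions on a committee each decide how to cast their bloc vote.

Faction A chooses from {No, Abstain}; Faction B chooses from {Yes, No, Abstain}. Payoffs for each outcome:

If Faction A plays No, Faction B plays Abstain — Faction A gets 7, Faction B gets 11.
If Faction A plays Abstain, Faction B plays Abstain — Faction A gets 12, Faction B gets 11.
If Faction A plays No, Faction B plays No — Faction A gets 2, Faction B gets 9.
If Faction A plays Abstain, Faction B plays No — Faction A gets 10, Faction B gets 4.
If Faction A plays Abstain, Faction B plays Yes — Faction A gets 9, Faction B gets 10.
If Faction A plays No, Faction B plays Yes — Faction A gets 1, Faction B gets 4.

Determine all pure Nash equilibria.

Mark each player's best response to every combination of opponents' strategies; a profile where every player is best-responding is a pure Nash equilibrium.
Faction A against Yes: payoffs 1, 9 → best response Abstain.
Faction A against No: payoffs 2, 10 → best response Abstain.
Faction A against Abstain: payoffs 7, 12 → best response Abstain.
Faction B against No: payoffs 4, 9, 11 → best response Abstain.
Faction B against Abstain: payoffs 10, 4, 11 → best response Abstain.
Mutual best responses: (Abstain, Abstain).

The unique pure-strategy Nash equilibrium is (Abstain, Abstain).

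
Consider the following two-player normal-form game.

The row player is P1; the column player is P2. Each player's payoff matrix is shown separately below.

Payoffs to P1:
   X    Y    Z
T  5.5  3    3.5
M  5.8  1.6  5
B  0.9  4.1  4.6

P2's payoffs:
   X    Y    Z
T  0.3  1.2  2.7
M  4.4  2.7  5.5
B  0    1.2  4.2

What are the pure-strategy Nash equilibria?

For each strategy profile, look for a profitable unilateral deviation.
(T, X): P1 can switch to M (5.5 → 5.8). Not NE.
(T, Y): P1 can switch to B (3 → 4.1). Not NE.
(T, Z): P1 can switch to M (3.5 → 5). Not NE.
(M, X): P2 can switch to Z (4.4 → 5.5). Not NE.
(M, Y): P1 can switch to T (1.6 → 3). Not NE.
(M, Z): P1 gets 5, best alternative 4.6; P2 gets 5.5, best alternative 4.4. No profitable deviation — NE.
(B, X): P1 can switch to T (0.9 → 5.5). Not NE.
(The remaining 2 profiles each have a profitable deviation by the same check.)

(M, Z)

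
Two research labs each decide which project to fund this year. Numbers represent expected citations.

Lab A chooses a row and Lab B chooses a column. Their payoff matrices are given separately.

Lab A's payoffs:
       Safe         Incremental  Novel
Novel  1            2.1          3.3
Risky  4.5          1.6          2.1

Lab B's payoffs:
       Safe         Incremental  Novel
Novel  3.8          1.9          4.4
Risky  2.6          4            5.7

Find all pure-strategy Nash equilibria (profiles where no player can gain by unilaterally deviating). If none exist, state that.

For each strategy profile, look for a profitable unilateral deviation.
(Novel, Safe): Lab A can switch to Risky (1 → 4.5). Not NE.
(Novel, Incremental): Lab B can switch to Safe (1.9 → 3.8). Not NE.
(Novel, Novel): Lab A gets 3.3, best alternative 2.1; Lab B gets 4.4, best alternative 3.8. No profitable deviation — NE.
(Risky, Safe): Lab B can switch to Incremental (2.6 → 4). Not NE.
(Risky, Incremental): Lab A can switch to Novel (1.6 → 2.1). Not NE.
(Risky, Novel): Lab A can switch to Novel (2.1 → 3.3). Not NE.

(Novel, Novel)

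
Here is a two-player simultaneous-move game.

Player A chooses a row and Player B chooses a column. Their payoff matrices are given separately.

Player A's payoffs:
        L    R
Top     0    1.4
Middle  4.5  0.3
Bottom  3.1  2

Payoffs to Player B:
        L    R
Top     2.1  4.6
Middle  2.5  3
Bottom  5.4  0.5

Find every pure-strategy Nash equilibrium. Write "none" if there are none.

none

(Top, L): Player A can switch to Middle (0 → 4.5). Not NE.
(Top, R): Player A can switch to Bottom (1.4 → 2). Not NE.
(Middle, L): Player B can switch to R (2.5 → 3). Not NE.
(Middle, R): Player A can switch to Top (0.3 → 1.4). Not NE.
(Bottom, L): Player A can switch to Middle (3.1 → 4.5). Not NE.
(Bottom, R): Player B can switch to L (0.5 → 5.4). Not NE.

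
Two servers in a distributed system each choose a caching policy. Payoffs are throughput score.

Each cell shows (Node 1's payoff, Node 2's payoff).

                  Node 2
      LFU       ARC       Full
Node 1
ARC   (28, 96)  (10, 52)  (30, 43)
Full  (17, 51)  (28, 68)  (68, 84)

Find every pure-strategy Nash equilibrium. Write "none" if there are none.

Node 1 against LFU: payoffs 28, 17 → best response ARC.
Node 1 against ARC: payoffs 10, 28 → best response Full.
Node 1 against Full: payoffs 30, 68 → best response Full.
Node 2 against ARC: payoffs 96, 52, 43 → best response LFU.
Node 2 against Full: payoffs 51, 68, 84 → best response Full.
Mutual best responses: (ARC, LFU); (Full, Full).

(ARC, LFU) and (Full, Full)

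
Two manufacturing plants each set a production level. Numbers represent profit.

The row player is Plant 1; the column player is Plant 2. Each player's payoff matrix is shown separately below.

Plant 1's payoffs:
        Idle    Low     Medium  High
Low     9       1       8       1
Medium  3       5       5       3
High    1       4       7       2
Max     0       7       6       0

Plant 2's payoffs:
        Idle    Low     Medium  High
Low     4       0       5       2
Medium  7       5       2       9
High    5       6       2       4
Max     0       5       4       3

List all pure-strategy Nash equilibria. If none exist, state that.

Pure-strategy Nash equilibria: (Low, Medium); (Medium, High); (Max, Low)

Plant 1 against Idle: payoffs 9, 3, 1, 0 → best response Low.
Plant 1 against Low: payoffs 1, 5, 4, 7 → best response Max.
Plant 1 against Medium: payoffs 8, 5, 7, 6 → best response Low.
Plant 1 against High: payoffs 1, 3, 2, 0 → best response Medium.
Plant 2 against Low: payoffs 4, 0, 5, 2 → best response Medium.
Plant 2 against Medium: payoffs 7, 5, 2, 9 → best response High.
Plant 2 against High: payoffs 5, 6, 2, 4 → best response Low.
Plant 2 against Max: payoffs 0, 5, 4, 3 → best response Low.
Mutual best responses: (Low, Medium); (Medium, High); (Max, Low).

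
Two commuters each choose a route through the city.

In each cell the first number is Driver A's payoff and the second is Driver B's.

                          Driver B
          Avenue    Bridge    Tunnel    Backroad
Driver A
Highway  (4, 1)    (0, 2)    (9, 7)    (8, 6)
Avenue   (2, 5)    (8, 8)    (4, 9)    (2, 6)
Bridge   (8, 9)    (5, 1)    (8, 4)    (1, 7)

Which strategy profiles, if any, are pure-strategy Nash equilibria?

The pure Nash equilibria are (Highway, Tunnel); (Bridge, Avenue).

Mark each player's best response to every combination of opponents' strategies; a profile where every player is best-responding is a pure Nash equilibrium.
Driver A against Avenue: payoffs 4, 2, 8 → best response Bridge.
Driver A against Bridge: payoffs 0, 8, 5 → best response Avenue.
Driver A against Tunnel: payoffs 9, 4, 8 → best response Highway.
Driver A against Backroad: payoffs 8, 2, 1 → best response Highway.
Driver B against Highway: payoffs 1, 2, 7, 6 → best response Tunnel.
Driver B against Avenue: payoffs 5, 8, 9, 6 → best response Tunnel.
Driver B against Bridge: payoffs 9, 1, 4, 7 → best response Avenue.
Mutual best responses: (Highway, Tunnel); (Bridge, Avenue).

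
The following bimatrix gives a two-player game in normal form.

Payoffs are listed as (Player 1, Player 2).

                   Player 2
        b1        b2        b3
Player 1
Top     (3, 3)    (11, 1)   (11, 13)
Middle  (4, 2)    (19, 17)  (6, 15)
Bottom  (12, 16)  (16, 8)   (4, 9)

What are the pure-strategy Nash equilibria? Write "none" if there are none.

(Top, b1): Player 1 can switch to Middle (3 → 4). Not NE.
(Top, b2): Player 1 can switch to Middle (11 → 19). Not NE.
(Top, b3): Player 1 gets 11, best alternative 6; Player 2 gets 13, best alternative 3. No profitable deviation — NE.
(Middle, b1): Player 1 can switch to Bottom (4 → 12). Not NE.
(Middle, b2): Player 1 gets 19, best alternative 16; Player 2 gets 17, best alternative 15. No profitable deviation — NE.
(Middle, b3): Player 1 can switch to Top (6 → 11). Not NE.
(Bottom, b1): Player 1 gets 12, best alternative 4; Player 2 gets 16, best alternative 9. No profitable deviation — NE.
(Bottom, b2): Player 1 can switch to Middle (16 → 19). Not NE.
(Bottom, b3): Player 1 can switch to Top (4 → 11). Not NE.

Pure-strategy Nash equilibria: (Top, b3), (Middle, b2), (Bottom, b1)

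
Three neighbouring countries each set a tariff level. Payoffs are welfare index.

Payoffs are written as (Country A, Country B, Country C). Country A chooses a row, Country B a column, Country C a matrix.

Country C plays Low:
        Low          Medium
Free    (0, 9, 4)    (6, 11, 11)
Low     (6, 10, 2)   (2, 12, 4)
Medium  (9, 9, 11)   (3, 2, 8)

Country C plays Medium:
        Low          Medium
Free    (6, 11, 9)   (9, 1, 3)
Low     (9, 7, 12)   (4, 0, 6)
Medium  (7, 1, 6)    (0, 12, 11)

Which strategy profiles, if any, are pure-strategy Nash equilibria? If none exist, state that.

Pure-strategy Nash equilibria: (Free, Medium, Low), (Low, Low, Medium), (Medium, Low, Low)

(Free, Low, Low): Country A can switch to Low (0 → 6). Not NE.
(Free, Low, Medium): Country A can switch to Low (6 → 9). Not NE.
(Free, Medium, Low): Country A gets 6, best alternative 3; Country B gets 11, best alternative 9; Country C gets 11, best alternative 3. No profitable deviation — NE.
(Free, Medium, Medium): Country B can switch to Low (1 → 11). Not NE.
(Low, Low, Low): Country A can switch to Medium (6 → 9). Not NE.
(Low, Low, Medium): Country A gets 9, best alternative 7; Country B gets 7, best alternative 0; Country C gets 12, best alternative 2. No profitable deviation — NE.
(Low, Medium, Low): Country A can switch to Free (2 → 6). Not NE.
(Low, Medium, Medium): Country A can switch to Free (4 → 9). Not NE.
(Medium, Low, Low): Country A gets 9, best alternative 6; Country B gets 9, best alternative 2; Country C gets 11, best alternative 6. No profitable deviation — NE.
(Medium, Low, Medium): Country A can switch to Low (7 → 9). Not NE.
(Medium, Medium, Low): Country A can switch to Free (3 → 6). Not NE.
(Medium, Medium, Medium): Country A can switch to Free (0 → 9). Not NE.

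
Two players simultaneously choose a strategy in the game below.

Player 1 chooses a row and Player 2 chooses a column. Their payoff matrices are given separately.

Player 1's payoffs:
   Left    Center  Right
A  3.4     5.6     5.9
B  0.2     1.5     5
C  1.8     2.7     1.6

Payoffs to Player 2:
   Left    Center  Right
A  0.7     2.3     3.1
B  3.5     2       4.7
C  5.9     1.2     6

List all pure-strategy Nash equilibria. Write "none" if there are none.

The unique pure-strategy Nash equilibrium is (A, Right).

(A, Left): Player 2 can switch to Center (0.7 → 2.3). Not NE.
(A, Center): Player 2 can switch to Right (2.3 → 3.1). Not NE.
(A, Right): Player 1 gets 5.9, best alternative 5; Player 2 gets 3.1, best alternative 2.3. No profitable deviation — NE.
(B, Left): Player 1 can switch to A (0.2 → 3.4). Not NE.
(B, Center): Player 1 can switch to A (1.5 → 5.6). Not NE.
(B, Right): Player 1 can switch to A (5 → 5.9). Not NE.
(C, Left): Player 1 can switch to A (1.8 → 3.4). Not NE.
(C, Center): Player 1 can switch to A (2.7 → 5.6). Not NE.
(C, Right): Player 1 can switch to A (1.6 → 5.9). Not NE.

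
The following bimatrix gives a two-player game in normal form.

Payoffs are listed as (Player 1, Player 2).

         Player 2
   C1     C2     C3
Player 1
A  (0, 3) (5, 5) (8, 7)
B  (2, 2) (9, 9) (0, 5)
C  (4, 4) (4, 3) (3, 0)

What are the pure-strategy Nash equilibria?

Player 1 against C1: payoffs 0, 2, 4 → best response C.
Player 1 against C2: payoffs 5, 9, 4 → best response B.
Player 1 against C3: payoffs 8, 0, 3 → best response A.
Player 2 against A: payoffs 3, 5, 7 → best response C3.
Player 2 against B: payoffs 2, 9, 5 → best response C2.
Player 2 against C: payoffs 4, 3, 0 → best response C1.
Mutual best responses: (A, C3); (B, C2); (C, C1).

Pure-strategy Nash equilibria: (A, C3); (B, C2); (C, C1)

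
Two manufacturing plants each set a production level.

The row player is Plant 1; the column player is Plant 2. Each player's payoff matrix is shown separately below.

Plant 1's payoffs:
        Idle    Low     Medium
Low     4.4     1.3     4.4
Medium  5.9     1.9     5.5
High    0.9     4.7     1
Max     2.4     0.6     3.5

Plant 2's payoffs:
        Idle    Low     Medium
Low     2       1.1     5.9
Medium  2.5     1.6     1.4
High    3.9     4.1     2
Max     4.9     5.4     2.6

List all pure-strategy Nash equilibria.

(Low, Idle): Plant 1 can switch to Medium (4.4 → 5.9). Not NE.
(Low, Low): Plant 1 can switch to Medium (1.3 → 1.9). Not NE.
(Low, Medium): Plant 1 can switch to Medium (4.4 → 5.5). Not NE.
(Medium, Idle): Plant 1 gets 5.9, best alternative 4.4; Plant 2 gets 2.5, best alternative 1.6. No profitable deviation — NE.
(Medium, Low): Plant 1 can switch to High (1.9 → 4.7). Not NE.
(Medium, Medium): Plant 2 can switch to Idle (1.4 → 2.5). Not NE.
(High, Idle): Plant 1 can switch to Low (0.9 → 4.4). Not NE.
(High, Low): Plant 1 gets 4.7, best alternative 1.9; Plant 2 gets 4.1, best alternative 3.9. No profitable deviation — NE.
(High, Medium): Plant 1 can switch to Low (1 → 4.4). Not NE.
(Max, Idle): Plant 1 can switch to Low (2.4 → 4.4). Not NE.
(Max, Low): Plant 1 can switch to Low (0.6 → 1.3). Not NE.
(Max, Medium): Plant 1 can switch to Low (3.5 → 4.4). Not NE.

Pure-strategy Nash equilibria: (Medium, Idle); (High, Low)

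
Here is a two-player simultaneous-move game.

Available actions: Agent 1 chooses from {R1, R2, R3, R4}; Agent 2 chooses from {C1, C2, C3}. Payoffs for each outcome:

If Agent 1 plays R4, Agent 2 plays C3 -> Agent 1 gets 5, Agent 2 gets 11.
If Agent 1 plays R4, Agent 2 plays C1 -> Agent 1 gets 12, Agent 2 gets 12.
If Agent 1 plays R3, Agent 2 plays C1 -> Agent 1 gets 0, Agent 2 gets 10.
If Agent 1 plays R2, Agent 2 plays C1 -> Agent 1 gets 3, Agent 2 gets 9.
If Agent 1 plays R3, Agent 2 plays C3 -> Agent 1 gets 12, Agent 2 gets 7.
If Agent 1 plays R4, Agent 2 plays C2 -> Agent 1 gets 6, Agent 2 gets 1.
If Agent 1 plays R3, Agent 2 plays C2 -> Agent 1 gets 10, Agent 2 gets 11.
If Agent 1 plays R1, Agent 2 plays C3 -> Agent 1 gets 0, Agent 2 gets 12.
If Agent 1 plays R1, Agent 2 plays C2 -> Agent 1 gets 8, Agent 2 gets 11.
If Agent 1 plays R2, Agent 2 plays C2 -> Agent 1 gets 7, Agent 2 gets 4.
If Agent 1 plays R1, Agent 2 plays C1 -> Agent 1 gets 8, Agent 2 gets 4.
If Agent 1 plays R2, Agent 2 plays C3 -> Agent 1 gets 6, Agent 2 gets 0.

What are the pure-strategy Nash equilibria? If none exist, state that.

(R3, C2); (R4, C1)

(R1, C1): Agent 1 can switch to R4 (8 → 12). Not NE.
(R1, C2): Agent 1 can switch to R3 (8 → 10). Not NE.
(R1, C3): Agent 1 can switch to R2 (0 → 6). Not NE.
(R2, C1): Agent 1 can switch to R1 (3 → 8). Not NE.
(R2, C2): Agent 1 can switch to R1 (7 → 8). Not NE.
(R2, C3): Agent 1 can switch to R3 (6 → 12). Not NE.
(R3, C1): Agent 1 can switch to R1 (0 → 8). Not NE.
(R3, C2): Agent 1 gets 10, best alternative 8; Agent 2 gets 11, best alternative 10. No profitable deviation — NE.
(R3, C3): Agent 2 can switch to C1 (7 → 10). Not NE.
(R4, C1): Agent 1 gets 12, best alternative 8; Agent 2 gets 12, best alternative 11. No profitable deviation — NE.
(R4, C2): Agent 1 can switch to R1 (6 → 8). Not NE.
(R4, C3): Agent 1 can switch to R2 (5 → 6). Not NE.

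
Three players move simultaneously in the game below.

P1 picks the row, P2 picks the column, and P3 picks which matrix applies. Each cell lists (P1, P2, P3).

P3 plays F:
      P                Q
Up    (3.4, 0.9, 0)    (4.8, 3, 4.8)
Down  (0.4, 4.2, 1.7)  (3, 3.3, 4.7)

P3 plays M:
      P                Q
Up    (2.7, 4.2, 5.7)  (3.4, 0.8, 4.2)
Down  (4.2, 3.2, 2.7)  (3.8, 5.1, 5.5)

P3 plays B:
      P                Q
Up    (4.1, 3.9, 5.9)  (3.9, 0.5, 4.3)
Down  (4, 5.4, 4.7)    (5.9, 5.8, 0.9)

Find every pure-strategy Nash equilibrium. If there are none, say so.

For each player, find the best response to each opponent profile; mutual best responses are the pure NE.
P1 against (P, F): payoffs 3.4, 0.4 → best response Up.
P1 against (P, M): payoffs 2.7, 4.2 → best response Down.
P1 against (P, B): payoffs 4.1, 4 → best response Up.
P1 against (Q, F): payoffs 4.8, 3 → best response Up.
P1 against (Q, M): payoffs 3.4, 3.8 → best response Down.
P1 against (Q, B): payoffs 3.9, 5.9 → best response Down.
P2 against (Up, F): payoffs 0.9, 3 → best response Q.
P2 against (Up, M): payoffs 4.2, 0.8 → best response P.
P2 against (Up, B): payoffs 3.9, 0.5 → best response P.
P2 against (Down, F): payoffs 4.2, 3.3 → best response P.
P2 against (Down, M): payoffs 3.2, 5.1 → best response Q.
P2 against (Down, B): payoffs 5.4, 5.8 → best response Q.
P3 against (Up, P): payoffs 0, 5.7, 5.9 → best response B.
P3 against (Up, Q): payoffs 4.8, 4.2, 4.3 → best response F.
P3 against (Down, P): payoffs 1.7, 2.7, 4.7 → best response B.
P3 against (Down, Q): payoffs 4.7, 5.5, 0.9 → best response M.
Mutual best responses: (Up, P, B); (Up, Q, F); (Down, Q, M).

Pure-strategy Nash equilibria: (Up, P, B); (Up, Q, F); (Down, Q, M)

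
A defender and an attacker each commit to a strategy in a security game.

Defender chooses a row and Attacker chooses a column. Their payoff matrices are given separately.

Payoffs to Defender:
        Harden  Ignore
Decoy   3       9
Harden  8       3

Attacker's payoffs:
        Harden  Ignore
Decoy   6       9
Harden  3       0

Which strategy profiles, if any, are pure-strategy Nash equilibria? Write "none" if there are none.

Defender against Harden: payoffs 3, 8 → best response Harden.
Defender against Ignore: payoffs 9, 3 → best response Decoy.
Attacker against Decoy: payoffs 6, 9 → best response Ignore.
Attacker against Harden: payoffs 3, 0 → best response Harden.
Mutual best responses: (Decoy, Ignore); (Harden, Harden).

(Decoy, Ignore) and (Harden, Harden)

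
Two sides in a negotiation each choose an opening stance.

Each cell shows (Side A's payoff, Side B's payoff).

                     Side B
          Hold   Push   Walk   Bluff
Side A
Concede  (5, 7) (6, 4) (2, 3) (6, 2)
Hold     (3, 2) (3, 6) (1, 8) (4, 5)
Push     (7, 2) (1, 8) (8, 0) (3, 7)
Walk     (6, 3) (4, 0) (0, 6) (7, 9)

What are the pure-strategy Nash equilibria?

The unique pure-strategy Nash equilibrium is (Walk, Bluff).

Check each profile: it is a Nash equilibrium iff no player can strictly gain by switching unilaterally.
(Concede, Hold): Side A can switch to Push (5 → 7). Not NE.
(Concede, Push): Side B can switch to Hold (4 → 7). Not NE.
(Concede, Walk): Side A can switch to Push (2 → 8). Not NE.
(Concede, Bluff): Side A can switch to Walk (6 → 7). Not NE.
(Hold, Hold): Side A can switch to Concede (3 → 5). Not NE.
(Hold, Push): Side A can switch to Concede (3 → 6). Not NE.
(Hold, Walk): Side A can switch to Concede (1 → 2). Not NE.
(Hold, Bluff): Side A can switch to Concede (4 → 6). Not NE.
(Push, Hold): Side B can switch to Push (2 → 8). Not NE.
(Push, Push): Side A can switch to Concede (1 → 6). Not NE.
(Push, Walk): Side B can switch to Hold (0 → 2). Not NE.
(Push, Bluff): Side A can switch to Concede (3 → 6). Not NE.
(Walk, Bluff): Side A gets 7, best alternative 6; Side B gets 9, best alternative 6. No profitable deviation — NE.
(The remaining 3 profiles each have a profitable deviation by the same check.)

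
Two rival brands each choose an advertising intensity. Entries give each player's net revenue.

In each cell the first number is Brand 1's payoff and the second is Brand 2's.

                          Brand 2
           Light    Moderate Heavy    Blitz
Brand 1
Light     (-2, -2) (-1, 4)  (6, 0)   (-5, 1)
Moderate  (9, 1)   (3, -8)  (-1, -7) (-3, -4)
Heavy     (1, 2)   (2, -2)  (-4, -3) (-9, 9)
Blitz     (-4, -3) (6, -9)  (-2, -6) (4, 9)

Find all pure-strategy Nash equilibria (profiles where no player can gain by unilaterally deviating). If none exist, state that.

For each strategy profile, look for a profitable unilateral deviation.
(Light, Light): Brand 1 can switch to Moderate (-2 → 9). Not NE.
(Light, Moderate): Brand 1 can switch to Moderate (-1 → 3). Not NE.
(Light, Heavy): Brand 2 can switch to Moderate (0 → 4). Not NE.
(Light, Blitz): Brand 1 can switch to Moderate (-5 → -3). Not NE.
(Moderate, Light): Brand 1 gets 9, best alternative 1; Brand 2 gets 1, best alternative -4. No profitable deviation — NE.
(Moderate, Moderate): Brand 1 can switch to Blitz (3 → 6). Not NE.
(Moderate, Heavy): Brand 1 can switch to Light (-1 → 6). Not NE.
(Blitz, Blitz): Brand 1 gets 4, best alternative -3; Brand 2 gets 9, best alternative -3. No profitable deviation — NE.
(The remaining 8 profiles each have a profitable deviation by the same check.)

The pure Nash equilibria are (Moderate, Light) and (Blitz, Blitz).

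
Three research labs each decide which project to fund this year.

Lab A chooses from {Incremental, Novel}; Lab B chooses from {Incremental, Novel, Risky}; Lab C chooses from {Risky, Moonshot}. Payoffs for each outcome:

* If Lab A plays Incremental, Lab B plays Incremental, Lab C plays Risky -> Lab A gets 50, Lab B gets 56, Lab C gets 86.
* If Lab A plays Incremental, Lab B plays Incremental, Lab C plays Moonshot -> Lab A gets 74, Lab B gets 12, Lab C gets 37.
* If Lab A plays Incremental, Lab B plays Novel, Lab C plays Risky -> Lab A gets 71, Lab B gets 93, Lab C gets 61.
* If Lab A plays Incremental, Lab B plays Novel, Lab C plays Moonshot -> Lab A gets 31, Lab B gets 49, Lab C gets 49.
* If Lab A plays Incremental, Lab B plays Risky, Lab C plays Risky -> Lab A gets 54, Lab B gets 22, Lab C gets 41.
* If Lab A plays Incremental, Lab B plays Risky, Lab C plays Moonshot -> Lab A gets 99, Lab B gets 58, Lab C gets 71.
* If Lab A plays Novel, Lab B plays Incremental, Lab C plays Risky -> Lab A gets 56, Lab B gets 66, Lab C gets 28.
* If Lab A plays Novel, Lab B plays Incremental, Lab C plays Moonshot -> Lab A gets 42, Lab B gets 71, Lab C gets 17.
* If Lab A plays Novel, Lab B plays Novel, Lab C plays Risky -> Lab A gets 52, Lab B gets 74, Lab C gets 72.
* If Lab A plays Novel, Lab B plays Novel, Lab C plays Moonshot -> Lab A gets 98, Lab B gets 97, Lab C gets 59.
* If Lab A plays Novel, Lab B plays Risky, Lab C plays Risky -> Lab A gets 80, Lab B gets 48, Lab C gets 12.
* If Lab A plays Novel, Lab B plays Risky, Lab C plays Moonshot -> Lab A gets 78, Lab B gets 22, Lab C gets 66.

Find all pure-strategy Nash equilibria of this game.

Mark each player's best response to every combination of opponents' strategies; a profile where every player is best-responding is a pure Nash equilibrium.
Lab A against (Incremental, Risky): payoffs 50, 56 → best response Novel.
Lab A against (Incremental, Moonshot): payoffs 74, 42 → best response Incremental.
Lab A against (Novel, Risky): payoffs 71, 52 → best response Incremental.
Lab A against (Novel, Moonshot): payoffs 31, 98 → best response Novel.
Lab A against (Risky, Risky): payoffs 54, 80 → best response Novel.
Lab A against (Risky, Moonshot): payoffs 99, 78 → best response Incremental.
Lab B against (Incremental, Risky): payoffs 56, 93, 22 → best response Novel.
Lab B against (Incremental, Moonshot): payoffs 12, 49, 58 → best response Risky.
Lab B against (Novel, Risky): payoffs 66, 74, 48 → best response Novel.
Lab B against (Novel, Moonshot): payoffs 71, 97, 22 → best response Novel.
Lab C against (Incremental, Incremental): payoffs 86, 37 → best response Risky.
Lab C against (Incremental, Novel): payoffs 61, 49 → best response Risky.
Lab C against (Incremental, Risky): payoffs 41, 71 → best response Moonshot.
Lab C against (Novel, Incremental): payoffs 28, 17 → best response Risky.
Lab C against (Novel, Novel): payoffs 72, 59 → best response Risky.
Lab C against (Novel, Risky): payoffs 12, 66 → best response Moonshot.
Mutual best responses: (Incremental, Novel, Risky); (Incremental, Risky, Moonshot).

The pure Nash equilibria are (Incremental, Novel, Risky); (Incremental, Risky, Moonshot).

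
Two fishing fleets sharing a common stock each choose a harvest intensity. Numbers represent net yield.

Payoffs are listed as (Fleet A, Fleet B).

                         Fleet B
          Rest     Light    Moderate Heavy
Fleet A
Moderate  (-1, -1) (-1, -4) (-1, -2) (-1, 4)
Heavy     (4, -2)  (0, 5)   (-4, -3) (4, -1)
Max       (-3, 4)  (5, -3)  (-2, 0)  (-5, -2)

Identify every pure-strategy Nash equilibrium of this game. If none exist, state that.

No pure-strategy Nash equilibrium.

Fleet A against Rest: payoffs -1, 4, -3 → best response Heavy.
Fleet A against Light: payoffs -1, 0, 5 → best response Max.
Fleet A against Moderate: payoffs -1, -4, -2 → best response Moderate.
Fleet A against Heavy: payoffs -1, 4, -5 → best response Heavy.
Fleet B against Moderate: payoffs -1, -4, -2, 4 → best response Heavy.
Fleet B against Heavy: payoffs -2, 5, -3, -1 → best response Light.
Fleet B against Max: payoffs 4, -3, 0, -2 → best response Rest.
No profile is a mutual best response for all players.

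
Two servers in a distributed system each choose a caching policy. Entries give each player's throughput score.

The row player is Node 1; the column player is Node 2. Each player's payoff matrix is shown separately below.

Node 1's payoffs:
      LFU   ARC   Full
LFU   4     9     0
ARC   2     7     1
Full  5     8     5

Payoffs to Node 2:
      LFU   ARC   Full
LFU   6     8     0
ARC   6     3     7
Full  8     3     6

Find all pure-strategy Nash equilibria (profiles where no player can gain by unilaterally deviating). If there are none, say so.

Pure-strategy Nash equilibria: (LFU, ARC), (Full, LFU)

For each strategy profile, look for a profitable unilateral deviation.
(LFU, LFU): Node 1 can switch to Full (4 → 5). Not NE.
(LFU, ARC): Node 1 gets 9, best alternative 8; Node 2 gets 8, best alternative 6. No profitable deviation — NE.
(LFU, Full): Node 1 can switch to ARC (0 → 1). Not NE.
(ARC, LFU): Node 1 can switch to LFU (2 → 4). Not NE.
(ARC, ARC): Node 1 can switch to LFU (7 → 9). Not NE.
(ARC, Full): Node 1 can switch to Full (1 → 5). Not NE.
(Full, LFU): Node 1 gets 5, best alternative 4; Node 2 gets 8, best alternative 6. No profitable deviation — NE.
(Full, ARC): Node 1 can switch to LFU (8 → 9). Not NE.
(The remaining 1 profile has a profitable deviation by the same check.)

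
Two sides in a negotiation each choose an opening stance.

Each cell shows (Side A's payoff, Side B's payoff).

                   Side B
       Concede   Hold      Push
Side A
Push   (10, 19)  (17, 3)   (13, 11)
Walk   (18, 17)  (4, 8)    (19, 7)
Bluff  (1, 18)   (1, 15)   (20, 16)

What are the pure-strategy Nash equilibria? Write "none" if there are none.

The unique pure-strategy Nash equilibrium is (Walk, Concede).

For each strategy profile, look for a profitable unilateral deviation.
(Push, Concede): Side A can switch to Walk (10 → 18). Not NE.
(Push, Hold): Side B can switch to Concede (3 → 19). Not NE.
(Push, Push): Side A can switch to Walk (13 → 19). Not NE.
(Walk, Concede): Side A gets 18, best alternative 10; Side B gets 17, best alternative 8. No profitable deviation — NE.
(Walk, Hold): Side A can switch to Push (4 → 17). Not NE.
(Walk, Push): Side A can switch to Bluff (19 → 20). Not NE.
(Bluff, Concede): Side A can switch to Push (1 → 10). Not NE.
(Bluff, Hold): Side A can switch to Push (1 → 17). Not NE.
(Bluff, Push): Side B can switch to Concede (16 → 18). Not NE.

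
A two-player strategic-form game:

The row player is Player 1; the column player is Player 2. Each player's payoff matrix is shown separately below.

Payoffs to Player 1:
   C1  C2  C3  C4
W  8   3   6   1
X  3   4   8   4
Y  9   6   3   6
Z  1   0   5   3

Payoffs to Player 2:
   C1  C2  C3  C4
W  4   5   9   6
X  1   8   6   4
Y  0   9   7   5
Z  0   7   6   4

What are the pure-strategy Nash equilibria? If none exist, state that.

For each player, find the best response to each opponent profile; mutual best responses are the pure NE.
Player 1 against C1: payoffs 8, 3, 9, 1 → best response Y.
Player 1 against C2: payoffs 3, 4, 6, 0 → best response Y.
Player 1 against C3: payoffs 6, 8, 3, 5 → best response X.
Player 1 against C4: payoffs 1, 4, 6, 3 → best response Y.
Player 2 against W: payoffs 4, 5, 9, 6 → best response C3.
Player 2 against X: payoffs 1, 8, 6, 4 → best response C2.
Player 2 against Y: payoffs 0, 9, 7, 5 → best response C2.
Player 2 against Z: payoffs 0, 7, 6, 4 → best response C2.
Mutual best responses: (Y, C2).

(Y, C2)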